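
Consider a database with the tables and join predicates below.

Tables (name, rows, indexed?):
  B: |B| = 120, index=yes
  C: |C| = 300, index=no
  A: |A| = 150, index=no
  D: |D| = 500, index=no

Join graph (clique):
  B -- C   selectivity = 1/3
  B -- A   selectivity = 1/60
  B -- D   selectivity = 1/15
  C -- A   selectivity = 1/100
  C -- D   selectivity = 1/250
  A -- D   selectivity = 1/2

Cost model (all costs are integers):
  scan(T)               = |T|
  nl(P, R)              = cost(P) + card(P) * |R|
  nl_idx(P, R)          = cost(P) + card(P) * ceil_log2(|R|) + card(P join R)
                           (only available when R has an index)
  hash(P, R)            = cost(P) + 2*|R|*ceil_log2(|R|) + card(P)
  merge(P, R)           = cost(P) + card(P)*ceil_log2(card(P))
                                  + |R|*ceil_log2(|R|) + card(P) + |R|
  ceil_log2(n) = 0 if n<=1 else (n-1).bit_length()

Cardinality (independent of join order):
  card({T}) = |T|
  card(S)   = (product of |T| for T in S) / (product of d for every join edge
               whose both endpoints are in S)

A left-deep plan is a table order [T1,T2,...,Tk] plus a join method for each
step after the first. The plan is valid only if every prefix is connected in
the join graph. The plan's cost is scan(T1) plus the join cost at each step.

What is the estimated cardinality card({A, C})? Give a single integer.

450

Tables in S: A(150), C(300)
Edges inside S: C-A(d=100)
numerator = 150 * 300 = 45000
denominator = 100 = 100
card(S) = 45000 / 100 = 450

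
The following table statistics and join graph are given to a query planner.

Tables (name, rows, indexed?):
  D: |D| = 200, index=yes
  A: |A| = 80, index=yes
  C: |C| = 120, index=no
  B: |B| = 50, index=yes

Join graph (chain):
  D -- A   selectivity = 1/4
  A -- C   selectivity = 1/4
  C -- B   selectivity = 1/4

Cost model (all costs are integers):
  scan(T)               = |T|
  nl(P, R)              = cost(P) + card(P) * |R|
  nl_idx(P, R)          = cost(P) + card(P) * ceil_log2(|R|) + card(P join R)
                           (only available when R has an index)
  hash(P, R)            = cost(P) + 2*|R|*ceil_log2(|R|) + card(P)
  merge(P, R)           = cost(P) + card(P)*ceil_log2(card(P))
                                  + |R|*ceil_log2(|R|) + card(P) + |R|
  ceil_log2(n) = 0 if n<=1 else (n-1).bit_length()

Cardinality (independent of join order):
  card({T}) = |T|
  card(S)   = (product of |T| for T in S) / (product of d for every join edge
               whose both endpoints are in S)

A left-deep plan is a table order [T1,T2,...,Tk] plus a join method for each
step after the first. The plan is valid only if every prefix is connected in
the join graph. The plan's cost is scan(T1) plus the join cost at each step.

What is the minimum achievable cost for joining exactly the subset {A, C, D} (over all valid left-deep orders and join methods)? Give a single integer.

6960

Selinger DP over subsets of {A,C,D}:
  {D}: scan cost=200, card=200
  {A}: scan cost=80, card=80
  {C}: scan cost=120, card=120
  {AD}: card=4000; try (A,hash)→1520, (D,merge)→2520, (A,merge)→2640, (D,hash)→3360, (D,nl_idx)→4720, (A,nl_idx)→5600 …(+2); best=1520 via (A,hash)
  {AC}: card=2400; try (A,hash)→1360, (C,merge)→1680, (A,merge)→1720, (C,hash)→1840, (A,nl_idx)→3360, (C,nl)→9680 …(+1); best=1360 via (A,hash)
  {ACD}: card=120000; try (D,hash)→6960, (C,hash)→7200, (D,merge)→34360, (C,merge)→54480, (D,nl_idx)→140560, (D,nl)→481360 …(+1); best=6960 via (D,hash)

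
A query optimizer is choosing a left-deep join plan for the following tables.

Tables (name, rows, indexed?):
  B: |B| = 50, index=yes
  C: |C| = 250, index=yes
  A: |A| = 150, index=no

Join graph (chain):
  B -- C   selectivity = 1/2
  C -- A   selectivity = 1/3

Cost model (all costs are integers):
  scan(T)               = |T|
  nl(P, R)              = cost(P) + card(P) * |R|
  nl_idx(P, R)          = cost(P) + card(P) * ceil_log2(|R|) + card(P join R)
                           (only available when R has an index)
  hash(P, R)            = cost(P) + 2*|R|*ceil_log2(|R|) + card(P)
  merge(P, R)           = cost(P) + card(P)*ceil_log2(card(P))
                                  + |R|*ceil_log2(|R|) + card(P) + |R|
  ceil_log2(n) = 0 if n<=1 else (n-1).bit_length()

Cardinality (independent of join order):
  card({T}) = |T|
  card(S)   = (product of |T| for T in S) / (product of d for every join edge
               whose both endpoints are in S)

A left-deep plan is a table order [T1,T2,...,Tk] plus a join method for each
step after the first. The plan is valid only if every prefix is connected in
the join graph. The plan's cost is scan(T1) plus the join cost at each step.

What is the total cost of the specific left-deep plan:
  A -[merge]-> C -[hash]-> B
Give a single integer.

16850

step 1: scan A: cost=150, card=150
step 2: join C via merge
    card(P join C) = 150*250/(3) = 12500
    cost = 150 + 150*8 + 250*8 + 150 + 250 = 3750
step 3: join B via hash
    card(P join B) = 12500*50/(2) = 312500
    cost = 3750 + 2*50*6 + 12500 = 16850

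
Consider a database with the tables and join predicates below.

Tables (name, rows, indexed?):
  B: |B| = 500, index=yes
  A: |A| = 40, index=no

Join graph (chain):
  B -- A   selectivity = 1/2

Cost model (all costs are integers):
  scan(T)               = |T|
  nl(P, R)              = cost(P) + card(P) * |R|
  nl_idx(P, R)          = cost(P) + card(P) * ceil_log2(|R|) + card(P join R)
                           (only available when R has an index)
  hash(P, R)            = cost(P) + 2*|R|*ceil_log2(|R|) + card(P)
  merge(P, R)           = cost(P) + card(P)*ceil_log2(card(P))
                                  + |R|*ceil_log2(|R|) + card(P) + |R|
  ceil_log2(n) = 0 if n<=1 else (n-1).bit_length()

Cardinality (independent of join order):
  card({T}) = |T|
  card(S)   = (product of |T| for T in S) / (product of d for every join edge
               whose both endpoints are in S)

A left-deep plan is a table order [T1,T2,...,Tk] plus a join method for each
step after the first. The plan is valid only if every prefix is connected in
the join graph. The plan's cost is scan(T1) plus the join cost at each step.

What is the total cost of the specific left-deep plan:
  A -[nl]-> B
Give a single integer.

20040

step 1: scan A: cost=40, card=40
step 2: join B via nl
    card(P join B) = 40*500/(2) = 10000
    cost = 40 + 40*500 = 20040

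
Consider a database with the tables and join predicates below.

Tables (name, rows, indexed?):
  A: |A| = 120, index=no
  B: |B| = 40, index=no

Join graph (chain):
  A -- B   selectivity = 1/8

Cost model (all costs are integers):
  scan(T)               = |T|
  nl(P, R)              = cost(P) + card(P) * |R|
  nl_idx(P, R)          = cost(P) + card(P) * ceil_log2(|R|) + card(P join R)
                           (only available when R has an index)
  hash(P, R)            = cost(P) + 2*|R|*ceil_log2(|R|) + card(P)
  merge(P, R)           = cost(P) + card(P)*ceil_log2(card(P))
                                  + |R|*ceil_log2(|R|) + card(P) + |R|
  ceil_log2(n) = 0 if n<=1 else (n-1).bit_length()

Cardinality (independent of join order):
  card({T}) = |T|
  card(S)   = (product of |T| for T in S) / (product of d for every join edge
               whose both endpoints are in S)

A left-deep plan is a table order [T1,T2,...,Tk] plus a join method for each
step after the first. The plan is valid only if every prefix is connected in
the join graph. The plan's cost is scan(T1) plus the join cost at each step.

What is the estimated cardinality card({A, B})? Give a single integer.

Tables in S: A(120), B(40)
Edges inside S: A-B(d=8)
numerator = 120 * 40 = 4800
denominator = 8 = 8
card(S) = 4800 / 8 = 600

600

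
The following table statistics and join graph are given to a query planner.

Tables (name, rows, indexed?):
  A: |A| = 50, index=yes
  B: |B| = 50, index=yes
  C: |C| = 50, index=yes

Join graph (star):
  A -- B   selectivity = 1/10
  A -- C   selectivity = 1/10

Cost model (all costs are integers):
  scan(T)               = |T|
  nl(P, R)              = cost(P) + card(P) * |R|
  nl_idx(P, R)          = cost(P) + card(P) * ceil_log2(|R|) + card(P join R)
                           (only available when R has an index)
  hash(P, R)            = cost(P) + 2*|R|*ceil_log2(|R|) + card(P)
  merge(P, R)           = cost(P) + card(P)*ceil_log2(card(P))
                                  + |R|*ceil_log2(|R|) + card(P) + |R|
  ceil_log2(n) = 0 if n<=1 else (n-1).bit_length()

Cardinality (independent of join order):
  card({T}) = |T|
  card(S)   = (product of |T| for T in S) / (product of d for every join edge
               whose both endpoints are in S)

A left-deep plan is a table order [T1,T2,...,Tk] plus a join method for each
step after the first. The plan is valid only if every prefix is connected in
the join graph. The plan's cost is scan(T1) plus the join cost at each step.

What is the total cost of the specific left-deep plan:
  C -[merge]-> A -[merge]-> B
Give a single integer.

step 1: scan C: cost=50, card=50
step 2: join A via merge
    card(P join A) = 50*50/(10) = 250
    cost = 50 + 50*6 + 50*6 + 50 + 50 = 750
step 3: join B via merge
    card(P join B) = 250*50/(10) = 1250
    cost = 750 + 250*8 + 50*6 + 250 + 50 = 3350

3350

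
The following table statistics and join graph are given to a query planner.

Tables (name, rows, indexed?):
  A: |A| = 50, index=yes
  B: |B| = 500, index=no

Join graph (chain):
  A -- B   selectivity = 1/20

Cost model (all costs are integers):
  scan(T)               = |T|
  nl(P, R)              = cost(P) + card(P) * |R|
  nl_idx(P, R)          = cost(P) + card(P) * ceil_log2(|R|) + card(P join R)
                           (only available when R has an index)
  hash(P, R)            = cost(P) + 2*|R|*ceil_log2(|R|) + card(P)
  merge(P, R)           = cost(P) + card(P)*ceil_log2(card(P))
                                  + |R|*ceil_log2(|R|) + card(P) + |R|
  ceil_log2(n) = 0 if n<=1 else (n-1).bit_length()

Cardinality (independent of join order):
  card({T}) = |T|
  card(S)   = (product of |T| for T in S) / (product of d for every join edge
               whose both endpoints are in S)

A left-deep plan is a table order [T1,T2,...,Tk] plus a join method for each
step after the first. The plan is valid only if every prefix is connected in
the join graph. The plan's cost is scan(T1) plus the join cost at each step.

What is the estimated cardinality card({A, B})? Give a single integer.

Tables in S: A(50), B(500)
Edges inside S: A-B(d=20)
numerator = 50 * 500 = 25000
denominator = 20 = 20
card(S) = 25000 / 20 = 1250

1250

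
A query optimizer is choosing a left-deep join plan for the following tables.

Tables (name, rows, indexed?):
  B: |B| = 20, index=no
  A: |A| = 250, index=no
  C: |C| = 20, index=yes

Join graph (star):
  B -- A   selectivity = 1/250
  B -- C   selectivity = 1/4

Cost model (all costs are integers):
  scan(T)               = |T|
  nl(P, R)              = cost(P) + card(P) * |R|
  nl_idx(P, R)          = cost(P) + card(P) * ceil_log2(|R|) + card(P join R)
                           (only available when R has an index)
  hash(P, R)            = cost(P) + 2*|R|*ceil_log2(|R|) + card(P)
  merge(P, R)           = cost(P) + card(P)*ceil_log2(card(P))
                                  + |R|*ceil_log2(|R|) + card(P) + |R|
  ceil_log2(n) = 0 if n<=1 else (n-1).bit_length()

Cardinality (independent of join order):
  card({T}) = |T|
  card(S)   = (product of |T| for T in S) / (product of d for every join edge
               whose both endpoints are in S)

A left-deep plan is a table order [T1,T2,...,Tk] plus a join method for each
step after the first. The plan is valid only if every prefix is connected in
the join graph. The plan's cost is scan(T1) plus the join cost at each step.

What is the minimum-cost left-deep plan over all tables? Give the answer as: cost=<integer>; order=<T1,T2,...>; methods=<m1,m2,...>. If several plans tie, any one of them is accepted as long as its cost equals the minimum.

Selinger DP (subsets sized 1..n):
  {B}: scan cost=20, card=20
  {A}: scan cost=250, card=250
  {C}: scan cost=20, card=20
  {AB}: card=20; try (B,hash)→700, (A,merge)→2390, (B,merge)→2620, (A,hash)→4040, (A,nl)→5020, (B,nl)→5250; best=700 via (B,hash)
  {BC}: card=100; try (C,nl_idx)→220, (C,hash)→240, (B,hash)→240, (C,merge)→260, (B,merge)→260, (C,nl)→420 …(+1); best=220 via (C,nl_idx)
  {ABC}: card=100; try (C,nl_idx)→900, (C,hash)→920, (C,merge)→940, (C,nl)→1100, (A,merge)→3270, (A,hash)→4320 …(+1); best=900 via (C,nl_idx)

cost=900; order=A,B,C; methods=hash,nl_idx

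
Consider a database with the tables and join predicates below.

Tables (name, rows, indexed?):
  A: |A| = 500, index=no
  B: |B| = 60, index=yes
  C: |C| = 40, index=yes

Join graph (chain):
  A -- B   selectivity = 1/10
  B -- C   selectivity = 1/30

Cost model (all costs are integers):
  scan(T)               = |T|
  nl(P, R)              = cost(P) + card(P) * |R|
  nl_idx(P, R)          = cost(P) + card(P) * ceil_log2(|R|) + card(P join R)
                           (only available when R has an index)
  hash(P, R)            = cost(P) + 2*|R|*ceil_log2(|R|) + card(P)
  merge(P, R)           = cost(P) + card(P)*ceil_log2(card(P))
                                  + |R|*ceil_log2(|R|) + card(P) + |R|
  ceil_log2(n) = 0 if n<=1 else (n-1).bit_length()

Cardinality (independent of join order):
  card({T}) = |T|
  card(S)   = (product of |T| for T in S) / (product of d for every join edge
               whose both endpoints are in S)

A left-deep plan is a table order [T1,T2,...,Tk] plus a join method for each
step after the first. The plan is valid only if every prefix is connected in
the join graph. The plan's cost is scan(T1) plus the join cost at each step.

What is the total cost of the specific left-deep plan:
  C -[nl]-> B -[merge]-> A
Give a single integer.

step 1: scan C: cost=40, card=40
step 2: join B via nl
    card(P join B) = 40*60/(30) = 80
    cost = 40 + 40*60 = 2440
step 3: join A via merge
    card(P join A) = 80*500/(10) = 4000
    cost = 2440 + 80*7 + 500*9 + 80 + 500 = 8080

8080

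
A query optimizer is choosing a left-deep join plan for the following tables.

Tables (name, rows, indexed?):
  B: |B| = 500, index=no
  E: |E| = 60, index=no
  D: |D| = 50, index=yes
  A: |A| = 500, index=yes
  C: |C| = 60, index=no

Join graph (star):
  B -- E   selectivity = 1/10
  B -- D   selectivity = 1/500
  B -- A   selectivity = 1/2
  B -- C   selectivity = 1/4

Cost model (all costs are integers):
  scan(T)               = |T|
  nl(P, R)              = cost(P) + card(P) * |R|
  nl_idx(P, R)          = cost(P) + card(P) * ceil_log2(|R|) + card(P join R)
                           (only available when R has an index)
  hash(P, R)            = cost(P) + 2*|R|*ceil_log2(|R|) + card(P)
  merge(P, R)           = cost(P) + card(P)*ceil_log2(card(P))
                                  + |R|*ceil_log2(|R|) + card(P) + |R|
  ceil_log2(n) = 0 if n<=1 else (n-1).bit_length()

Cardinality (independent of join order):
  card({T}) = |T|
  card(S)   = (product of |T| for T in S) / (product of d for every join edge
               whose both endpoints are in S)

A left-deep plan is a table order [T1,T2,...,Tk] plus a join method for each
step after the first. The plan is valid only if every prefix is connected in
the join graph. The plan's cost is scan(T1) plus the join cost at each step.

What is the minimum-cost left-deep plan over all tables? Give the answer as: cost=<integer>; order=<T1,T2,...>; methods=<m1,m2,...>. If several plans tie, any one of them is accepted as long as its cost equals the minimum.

cost=16890; order=B,D,E,C,A; methods=hash,hash,hash,hash

Selinger DP (subsets sized 1..n):
  {B}: scan cost=500, card=500
  {E}: scan cost=60, card=60
  {D}: scan cost=50, card=50
  {A}: scan cost=500, card=500
  {C}: scan cost=60, card=60
  {BE}: card=3000; try (E,hash)→1720, (B,merge)→5480, (E,merge)→5920, (B,hash)→9120, (B,nl)→30060, (E,nl)→30500; best=1720 via (E,hash)
  {BD}: card=50; try (D,hash)→1600, (D,nl_idx)→3550, (B,merge)→5400, (D,merge)→5850, (B,hash)→9100, (B,nl)→25050 …(+1); best=1600 via (D,hash)
  {AB}: card=125000; try (B,hash)→10000, (A,hash)→10000, (B,merge)→10500, (A,merge)→10500, (A,nl_idx)→130000, (B,nl)→250500 …(+1); best=10000 via (B,hash)
  {BC}: card=7500; try (C,hash)→1720, (B,merge)→5480, (C,merge)→5920, (B,hash)→9120, (B,nl)→30060, (C,nl)→30500; best=1720 via (C,hash)
  {BDE}: card=300; try (E,hash)→2370, (E,merge)→2370, (E,nl)→4600, (D,hash)→5320, (D,nl_idx)→20020, (D,merge)→41070 …(+1); best=2370 via (E,hash)
  {ABE}: card=750000; try (A,hash)→13720, (A,merge)→45720, (E,hash)→135720, (A,nl_idx)→778720, (A,nl)→1501720, (E,merge)→2260420 …(+1); best=13720 via (A,hash)
  {BCE}: card=45000; try (C,hash)→5440, (E,hash)→9940, (C,merge)→41140, (E,merge)→107140, (C,nl)→181720, (E,nl)→451720; best=5440 via (C,hash)
  {ABD}: card=12500; try (A,merge)→6950, (A,hash)→10650, (A,nl_idx)→14550, (A,nl)→26600, (D,hash)→135600, (D,nl_idx)→772500 …(+2); best=6950 via (A,merge)
  {BCD}: card=750; try (C,hash)→2370, (C,merge)→2370, (C,nl)→4600, (D,hash)→9820, (D,nl_idx)→47470, (D,merge)→107070 …(+1); best=2370 via (C,hash)
  {ABC}: card=1875000; try (A,hash)→18220, (A,merge)→111720, (C,hash)→135720, (A,nl_idx)→1944220, (C,merge)→2260420, (A,nl)→3751720 …(+1); best=18220 via (A,hash)
  {ABDE}: card=75000; try (A,merge)→10370, (A,hash)→11670, (E,hash)→20170, (A,nl_idx)→80070, (A,nl)→152370, (E,merge)→194870 …(+5); best=10370 via (A,merge)
  {BCDE}: card=4500; try (C,hash)→3390, (E,hash)→3840, (C,merge)→5790, (E,merge)→11040, (C,nl)→20370, (E,nl)→47370 …(+4); best=3390 via (C,hash)
  {ABCE}: card=11250000; try (A,hash)→59440, (C,hash)→764440, (A,merge)→775440, (E,hash)→1893940, (A,nl_idx)→11660440, (C,merge)→15764140 …(+4); best=59440 via (A,hash)
  {ABCD}: card=187500; try (A,hash)→12120, (A,merge)→15620, (C,hash)→20170, (C,merge)→194870, (A,nl_idx)→196620, (A,nl)→377370 …(+5); best=12120 via (A,hash)
  {ABCDE}: card=1125000; try (A,hash)→16890, (A,merge)→71390, (C,hash)→86090, (E,hash)→200340, (A,nl_idx)→1168890, (C,merge)→1360790 …(+8); best=16890 via (A,hash)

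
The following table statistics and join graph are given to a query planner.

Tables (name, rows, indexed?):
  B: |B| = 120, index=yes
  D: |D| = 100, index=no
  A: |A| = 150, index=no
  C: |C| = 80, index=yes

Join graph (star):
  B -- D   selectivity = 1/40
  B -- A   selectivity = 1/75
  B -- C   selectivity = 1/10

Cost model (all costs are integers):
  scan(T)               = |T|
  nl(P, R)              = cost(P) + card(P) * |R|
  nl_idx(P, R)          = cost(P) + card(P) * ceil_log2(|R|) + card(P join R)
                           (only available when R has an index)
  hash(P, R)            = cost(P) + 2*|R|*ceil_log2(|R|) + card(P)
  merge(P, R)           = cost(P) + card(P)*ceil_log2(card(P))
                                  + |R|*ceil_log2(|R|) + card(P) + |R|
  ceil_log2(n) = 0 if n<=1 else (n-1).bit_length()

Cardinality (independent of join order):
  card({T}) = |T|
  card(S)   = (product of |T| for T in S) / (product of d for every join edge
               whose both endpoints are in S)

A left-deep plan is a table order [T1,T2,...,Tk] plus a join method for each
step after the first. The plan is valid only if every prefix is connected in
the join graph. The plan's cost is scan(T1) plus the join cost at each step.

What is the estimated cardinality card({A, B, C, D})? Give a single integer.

4800

Tables in S: A(150), B(120), C(80), D(100)
Edges inside S: B-D(d=40), B-A(d=75), B-C(d=10)
numerator = 150 * 120 * 80 * 100 = 144000000
denominator = 40 * 75 * 10 = 30000
card(S) = 144000000 / 30000 = 4800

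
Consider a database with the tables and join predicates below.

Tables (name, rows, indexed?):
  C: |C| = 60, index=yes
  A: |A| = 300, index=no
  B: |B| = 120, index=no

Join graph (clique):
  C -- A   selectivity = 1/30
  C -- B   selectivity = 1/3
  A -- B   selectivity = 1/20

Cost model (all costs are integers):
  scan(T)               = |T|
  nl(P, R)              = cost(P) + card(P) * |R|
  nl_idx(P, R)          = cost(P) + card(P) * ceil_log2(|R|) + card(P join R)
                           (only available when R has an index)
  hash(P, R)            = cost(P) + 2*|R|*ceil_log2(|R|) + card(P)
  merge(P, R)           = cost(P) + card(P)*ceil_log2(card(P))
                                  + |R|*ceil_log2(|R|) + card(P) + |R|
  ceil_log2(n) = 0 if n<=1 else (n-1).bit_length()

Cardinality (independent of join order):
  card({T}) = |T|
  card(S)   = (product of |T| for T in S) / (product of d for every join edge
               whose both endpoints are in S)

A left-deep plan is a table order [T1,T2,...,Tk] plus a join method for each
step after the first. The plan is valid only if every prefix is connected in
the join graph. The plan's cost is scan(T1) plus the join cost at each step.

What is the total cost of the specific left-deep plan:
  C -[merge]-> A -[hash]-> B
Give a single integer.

5760

step 1: scan C: cost=60, card=60
step 2: join A via merge
    card(P join A) = 60*300/(30) = 600
    cost = 60 + 60*6 + 300*9 + 60 + 300 = 3480
step 3: join B via hash
    card(P join B) = 600*120/(3*20) = 1200
    cost = 3480 + 2*120*7 + 600 = 5760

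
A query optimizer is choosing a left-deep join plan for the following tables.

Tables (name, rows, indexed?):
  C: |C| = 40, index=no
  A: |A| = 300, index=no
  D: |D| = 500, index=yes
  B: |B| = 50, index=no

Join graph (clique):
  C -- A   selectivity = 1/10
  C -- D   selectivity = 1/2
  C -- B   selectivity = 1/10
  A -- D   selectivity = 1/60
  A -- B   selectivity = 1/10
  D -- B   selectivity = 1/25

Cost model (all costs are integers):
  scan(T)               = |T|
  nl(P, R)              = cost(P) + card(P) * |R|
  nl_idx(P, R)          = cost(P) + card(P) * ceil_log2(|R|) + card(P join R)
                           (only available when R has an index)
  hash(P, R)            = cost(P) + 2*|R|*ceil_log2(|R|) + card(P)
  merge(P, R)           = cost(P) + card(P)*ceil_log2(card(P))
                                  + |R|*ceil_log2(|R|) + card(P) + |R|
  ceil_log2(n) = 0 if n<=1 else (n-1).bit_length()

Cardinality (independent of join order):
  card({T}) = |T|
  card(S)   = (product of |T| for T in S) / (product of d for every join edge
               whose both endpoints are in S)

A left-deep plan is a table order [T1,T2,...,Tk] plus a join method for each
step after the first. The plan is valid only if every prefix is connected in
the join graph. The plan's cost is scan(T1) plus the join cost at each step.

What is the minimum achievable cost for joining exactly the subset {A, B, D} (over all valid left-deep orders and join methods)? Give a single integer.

Selinger DP over subsets of {A,B,D}:
  {A}: scan cost=300, card=300
  {D}: scan cost=500, card=500
  {B}: scan cost=50, card=50
  {AD}: card=2500; try (D,nl_idx)→5500, (A,hash)→6400, (D,merge)→8300, (A,merge)→8500, (D,hash)→9600, (D,nl)→150300 …(+1); best=5500 via (D,nl_idx)
  {AB}: card=1500; try (B,hash)→1200, (A,merge)→3400, (B,merge)→3650, (A,hash)→5500, (A,nl)→15050, (B,nl)→15300; best=1200 via (B,hash)
  {BD}: card=1000; try (D,nl_idx)→1500, (B,hash)→1600, (D,merge)→5400, (B,merge)→5850, (D,hash)→9100, (D,nl)→25050 …(+1); best=1500 via (D,nl_idx)
  {ABD}: card=500; try (A,hash)→7900, (B,hash)→8600, (D,hash)→11700, (D,nl_idx)→15200, (A,merge)→15500, (D,merge)→24200 …(+4); best=7900 via (A,hash)

7900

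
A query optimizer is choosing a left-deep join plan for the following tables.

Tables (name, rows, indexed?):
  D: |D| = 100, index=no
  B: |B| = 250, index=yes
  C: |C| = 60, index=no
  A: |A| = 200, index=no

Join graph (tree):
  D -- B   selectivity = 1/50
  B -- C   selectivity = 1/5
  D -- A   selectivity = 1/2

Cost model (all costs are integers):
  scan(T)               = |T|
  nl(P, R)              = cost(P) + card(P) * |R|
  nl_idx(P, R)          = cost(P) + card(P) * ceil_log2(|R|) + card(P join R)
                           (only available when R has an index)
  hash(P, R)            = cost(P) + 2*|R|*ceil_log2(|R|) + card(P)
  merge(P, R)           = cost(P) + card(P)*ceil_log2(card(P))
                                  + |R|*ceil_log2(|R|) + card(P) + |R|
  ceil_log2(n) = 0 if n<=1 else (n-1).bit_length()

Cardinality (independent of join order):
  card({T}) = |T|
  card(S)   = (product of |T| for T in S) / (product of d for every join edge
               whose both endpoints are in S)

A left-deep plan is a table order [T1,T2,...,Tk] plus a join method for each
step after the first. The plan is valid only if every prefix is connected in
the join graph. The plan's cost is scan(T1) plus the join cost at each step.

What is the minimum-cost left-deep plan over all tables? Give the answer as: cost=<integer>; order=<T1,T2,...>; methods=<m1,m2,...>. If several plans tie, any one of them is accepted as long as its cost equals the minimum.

cost=11820; order=D,B,C,A; methods=nl_idx,hash,hash

Selinger DP (subsets sized 1..n):
  {D}: scan cost=100, card=100
  {B}: scan cost=250, card=250
  {C}: scan cost=60, card=60
  {A}: scan cost=200, card=200
  {BD}: card=500; try (B,nl_idx)→1400, (D,hash)→1900, (B,merge)→3150, (D,merge)→3300, (B,hash)→4200, (B,nl)→25100 …(+1); best=1400 via (B,nl_idx)
  {AD}: card=10000; try (D,hash)→1800, (A,merge)→2700, (D,merge)→2800, (A,hash)→3400, (A,nl)→20100, (D,nl)→20200; best=1800 via (D,hash)
  {BC}: card=3000; try (C,hash)→1220, (B,merge)→2730, (C,merge)→2920, (B,nl_idx)→3540, (B,hash)→4120, (B,nl)→15060 …(+1); best=1220 via (C,hash)
  {BCD}: card=6000; try (C,hash)→2620, (D,hash)→5620, (C,merge)→6820, (C,nl)→31400, (D,merge)→41020, (D,nl)→301220; best=2620 via (C,hash)
  {ABD}: card=50000; try (A,hash)→5100, (A,merge)→8200, (B,hash)→15800, (A,nl)→101400, (B,nl_idx)→131800, (B,merge)→154050 …(+1); best=5100 via (A,hash)
  {ABCD}: card=600000; try (A,hash)→11820, (C,hash)→55820, (A,merge)→88420, (C,merge)→855520, (A,nl)→1202620, (C,nl)→3005100; best=11820 via (A,hash)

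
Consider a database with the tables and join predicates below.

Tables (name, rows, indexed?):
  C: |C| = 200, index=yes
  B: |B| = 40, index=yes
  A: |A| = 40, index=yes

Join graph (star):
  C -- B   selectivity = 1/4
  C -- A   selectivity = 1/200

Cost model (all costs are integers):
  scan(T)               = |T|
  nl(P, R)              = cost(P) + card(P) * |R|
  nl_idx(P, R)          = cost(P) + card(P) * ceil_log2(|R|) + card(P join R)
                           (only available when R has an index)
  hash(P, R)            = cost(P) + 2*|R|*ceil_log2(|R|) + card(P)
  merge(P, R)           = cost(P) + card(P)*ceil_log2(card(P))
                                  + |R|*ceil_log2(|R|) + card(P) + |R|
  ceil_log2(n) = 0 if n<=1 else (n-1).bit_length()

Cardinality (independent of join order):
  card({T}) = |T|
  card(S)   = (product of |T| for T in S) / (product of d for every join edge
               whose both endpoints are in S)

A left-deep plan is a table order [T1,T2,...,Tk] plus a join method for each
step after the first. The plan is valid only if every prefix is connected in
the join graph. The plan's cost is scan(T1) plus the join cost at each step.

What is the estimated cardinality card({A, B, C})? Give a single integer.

Tables in S: A(40), B(40), C(200)
Edges inside S: C-B(d=4), C-A(d=200)
numerator = 40 * 40 * 200 = 320000
denominator = 4 * 200 = 800
card(S) = 320000 / 800 = 400

400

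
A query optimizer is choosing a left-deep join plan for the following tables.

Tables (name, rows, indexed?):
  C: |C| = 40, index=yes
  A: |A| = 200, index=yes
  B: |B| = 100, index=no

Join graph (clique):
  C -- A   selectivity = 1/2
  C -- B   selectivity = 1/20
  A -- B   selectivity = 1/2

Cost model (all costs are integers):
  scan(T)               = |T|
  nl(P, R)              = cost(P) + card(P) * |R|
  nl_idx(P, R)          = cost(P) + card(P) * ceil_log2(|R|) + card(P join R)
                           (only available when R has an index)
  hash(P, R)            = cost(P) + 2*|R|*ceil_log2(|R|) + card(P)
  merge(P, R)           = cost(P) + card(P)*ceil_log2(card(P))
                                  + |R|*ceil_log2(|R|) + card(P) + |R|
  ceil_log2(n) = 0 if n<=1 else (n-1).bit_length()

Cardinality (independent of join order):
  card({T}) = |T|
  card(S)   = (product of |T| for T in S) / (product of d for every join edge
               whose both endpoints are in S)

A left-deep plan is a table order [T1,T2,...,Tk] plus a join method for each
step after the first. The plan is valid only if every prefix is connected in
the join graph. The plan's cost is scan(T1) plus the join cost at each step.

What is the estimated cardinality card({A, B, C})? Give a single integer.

Tables in S: A(200), B(100), C(40)
Edges inside S: C-A(d=2), C-B(d=20), A-B(d=2)
numerator = 200 * 100 * 40 = 800000
denominator = 2 * 20 * 2 = 80
card(S) = 800000 / 80 = 10000

10000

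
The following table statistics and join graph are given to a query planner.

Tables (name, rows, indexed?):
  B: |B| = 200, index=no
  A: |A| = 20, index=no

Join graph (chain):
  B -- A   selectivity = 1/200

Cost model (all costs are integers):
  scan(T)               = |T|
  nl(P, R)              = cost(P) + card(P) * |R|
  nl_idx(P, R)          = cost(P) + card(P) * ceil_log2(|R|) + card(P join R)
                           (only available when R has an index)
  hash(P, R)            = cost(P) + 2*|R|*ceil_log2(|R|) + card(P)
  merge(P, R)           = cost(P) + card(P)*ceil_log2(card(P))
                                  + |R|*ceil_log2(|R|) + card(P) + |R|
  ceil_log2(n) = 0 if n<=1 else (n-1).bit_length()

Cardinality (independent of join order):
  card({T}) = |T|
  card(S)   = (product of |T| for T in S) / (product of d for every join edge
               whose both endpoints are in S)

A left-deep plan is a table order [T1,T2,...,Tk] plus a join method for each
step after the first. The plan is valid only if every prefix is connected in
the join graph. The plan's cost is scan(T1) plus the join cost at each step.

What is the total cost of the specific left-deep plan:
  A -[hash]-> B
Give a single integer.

3240

step 1: scan A: cost=20, card=20
step 2: join B via hash
    card(P join B) = 20*200/(200) = 20
    cost = 20 + 2*200*8 + 20 = 3240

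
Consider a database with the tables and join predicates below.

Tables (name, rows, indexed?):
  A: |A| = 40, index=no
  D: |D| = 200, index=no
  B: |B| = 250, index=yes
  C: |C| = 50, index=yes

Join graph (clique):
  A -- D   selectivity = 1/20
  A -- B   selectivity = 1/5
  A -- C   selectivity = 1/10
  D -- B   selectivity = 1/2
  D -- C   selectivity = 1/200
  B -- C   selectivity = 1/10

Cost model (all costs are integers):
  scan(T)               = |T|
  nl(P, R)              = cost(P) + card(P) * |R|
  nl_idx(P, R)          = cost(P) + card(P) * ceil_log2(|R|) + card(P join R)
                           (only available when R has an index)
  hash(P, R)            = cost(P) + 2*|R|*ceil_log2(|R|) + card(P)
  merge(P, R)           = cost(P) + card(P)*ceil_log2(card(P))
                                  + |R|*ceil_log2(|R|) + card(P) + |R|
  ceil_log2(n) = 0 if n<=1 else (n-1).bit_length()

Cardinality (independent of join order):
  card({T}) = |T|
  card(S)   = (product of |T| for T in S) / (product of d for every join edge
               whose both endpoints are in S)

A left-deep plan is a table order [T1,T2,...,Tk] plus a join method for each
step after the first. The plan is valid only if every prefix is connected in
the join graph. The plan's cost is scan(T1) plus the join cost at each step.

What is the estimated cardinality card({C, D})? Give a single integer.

Tables in S: C(50), D(200)
Edges inside S: D-C(d=200)
numerator = 50 * 200 = 10000
denominator = 200 = 200
card(S) = 10000 / 200 = 50

50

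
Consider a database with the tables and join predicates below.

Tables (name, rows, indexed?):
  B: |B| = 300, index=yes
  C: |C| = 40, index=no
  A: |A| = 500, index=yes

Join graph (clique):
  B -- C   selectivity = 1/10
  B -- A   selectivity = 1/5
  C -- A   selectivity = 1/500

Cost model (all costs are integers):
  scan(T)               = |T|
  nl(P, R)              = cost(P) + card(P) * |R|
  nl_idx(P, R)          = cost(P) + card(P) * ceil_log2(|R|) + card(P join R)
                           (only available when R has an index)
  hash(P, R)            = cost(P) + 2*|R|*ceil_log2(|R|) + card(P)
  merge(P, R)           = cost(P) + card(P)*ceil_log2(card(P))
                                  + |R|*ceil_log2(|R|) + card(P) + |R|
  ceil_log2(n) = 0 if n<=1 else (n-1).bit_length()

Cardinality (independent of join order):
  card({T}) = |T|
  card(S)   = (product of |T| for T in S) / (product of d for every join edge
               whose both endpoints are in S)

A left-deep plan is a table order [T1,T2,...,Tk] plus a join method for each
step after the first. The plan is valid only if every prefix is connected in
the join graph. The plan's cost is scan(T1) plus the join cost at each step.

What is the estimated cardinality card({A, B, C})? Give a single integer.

240

Tables in S: A(500), B(300), C(40)
Edges inside S: B-C(d=10), B-A(d=5), C-A(d=500)
numerator = 500 * 300 * 40 = 6000000
denominator = 10 * 5 * 500 = 25000
card(S) = 6000000 / 25000 = 240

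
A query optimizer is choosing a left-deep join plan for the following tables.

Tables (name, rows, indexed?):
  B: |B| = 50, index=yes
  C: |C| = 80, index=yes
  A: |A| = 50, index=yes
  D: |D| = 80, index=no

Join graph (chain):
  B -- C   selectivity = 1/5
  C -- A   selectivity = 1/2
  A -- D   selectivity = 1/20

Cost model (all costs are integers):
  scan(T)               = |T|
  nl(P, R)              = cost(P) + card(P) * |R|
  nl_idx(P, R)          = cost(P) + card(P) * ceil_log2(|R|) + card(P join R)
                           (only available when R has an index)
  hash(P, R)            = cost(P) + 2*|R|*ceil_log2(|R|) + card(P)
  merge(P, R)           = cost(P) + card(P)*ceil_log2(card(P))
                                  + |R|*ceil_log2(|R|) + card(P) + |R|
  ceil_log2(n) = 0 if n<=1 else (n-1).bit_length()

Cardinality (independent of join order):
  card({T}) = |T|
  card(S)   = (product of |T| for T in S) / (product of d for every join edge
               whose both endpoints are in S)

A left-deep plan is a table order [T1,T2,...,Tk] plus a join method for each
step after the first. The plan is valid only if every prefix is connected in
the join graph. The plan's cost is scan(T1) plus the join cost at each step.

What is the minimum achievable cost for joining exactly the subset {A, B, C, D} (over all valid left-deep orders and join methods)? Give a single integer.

Selinger DP over subsets of {A,B,C,D}:
  {B}: scan cost=50, card=50
  {C}: scan cost=80, card=80
  {A}: scan cost=50, card=50
  {D}: scan cost=80, card=80
  {BC}: card=800; try (B,hash)→760, (C,merge)→1040, (B,merge)→1070, (C,nl_idx)→1200, (C,hash)→1220, (B,nl_idx)→1360 …(+2); best=760 via (B,hash)
  {AC}: card=2000; try (A,hash)→760, (C,merge)→1040, (A,merge)→1070, (C,hash)→1220, (C,nl_idx)→2400, (A,nl_idx)→2560 …(+2); best=760 via (A,hash)
  {AD}: card=200; try (A,hash)→760, (A,nl_idx)→760, (D,merge)→1040, (A,merge)→1070, (D,hash)→1220, (D,nl)→4050 …(+1); best=760 via (A,hash)
  {ABC}: card=20000; try (A,hash)→2160, (B,hash)→3360, (A,merge)→9910, (B,merge)→25110, (A,nl_idx)→25560, (B,nl_idx)→32760 …(+2); best=2160 via (A,hash)
  {ACD}: card=8000; try (C,hash)→2080, (C,merge)→3200, (D,hash)→3880, (C,nl_idx)→10160, (C,nl)→16760, (D,merge)→25400 …(+1); best=2080 via (C,hash)
  {ABCD}: card=80000; try (B,hash)→10680, (D,hash)→23280, (B,merge)→114430, (B,nl_idx)→130080, (D,merge)→322800, (B,nl)→402080 …(+1); best=10680 via (B,hash)

10680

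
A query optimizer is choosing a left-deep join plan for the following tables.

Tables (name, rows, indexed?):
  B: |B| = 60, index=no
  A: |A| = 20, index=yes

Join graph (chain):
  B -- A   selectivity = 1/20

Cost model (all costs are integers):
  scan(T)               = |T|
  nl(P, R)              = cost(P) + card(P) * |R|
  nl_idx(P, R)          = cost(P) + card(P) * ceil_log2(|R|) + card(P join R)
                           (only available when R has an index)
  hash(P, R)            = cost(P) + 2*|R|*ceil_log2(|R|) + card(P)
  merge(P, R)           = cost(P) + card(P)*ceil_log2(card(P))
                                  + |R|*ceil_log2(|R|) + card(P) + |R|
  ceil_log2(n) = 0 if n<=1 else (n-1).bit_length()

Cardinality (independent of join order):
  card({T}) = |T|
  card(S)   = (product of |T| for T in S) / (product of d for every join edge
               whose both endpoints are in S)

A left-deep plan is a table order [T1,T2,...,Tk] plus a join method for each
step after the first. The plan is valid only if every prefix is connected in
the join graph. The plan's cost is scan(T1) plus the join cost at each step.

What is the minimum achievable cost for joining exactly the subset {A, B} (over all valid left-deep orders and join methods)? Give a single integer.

Selinger DP over subsets of {A,B}:
  {B}: scan cost=60, card=60
  {A}: scan cost=20, card=20
  {AB}: card=60; try (A,hash)→320, (A,nl_idx)→420, (B,merge)→560, (A,merge)→600, (B,hash)→760, (B,nl)→1220 …(+1); best=320 via (A,hash)

320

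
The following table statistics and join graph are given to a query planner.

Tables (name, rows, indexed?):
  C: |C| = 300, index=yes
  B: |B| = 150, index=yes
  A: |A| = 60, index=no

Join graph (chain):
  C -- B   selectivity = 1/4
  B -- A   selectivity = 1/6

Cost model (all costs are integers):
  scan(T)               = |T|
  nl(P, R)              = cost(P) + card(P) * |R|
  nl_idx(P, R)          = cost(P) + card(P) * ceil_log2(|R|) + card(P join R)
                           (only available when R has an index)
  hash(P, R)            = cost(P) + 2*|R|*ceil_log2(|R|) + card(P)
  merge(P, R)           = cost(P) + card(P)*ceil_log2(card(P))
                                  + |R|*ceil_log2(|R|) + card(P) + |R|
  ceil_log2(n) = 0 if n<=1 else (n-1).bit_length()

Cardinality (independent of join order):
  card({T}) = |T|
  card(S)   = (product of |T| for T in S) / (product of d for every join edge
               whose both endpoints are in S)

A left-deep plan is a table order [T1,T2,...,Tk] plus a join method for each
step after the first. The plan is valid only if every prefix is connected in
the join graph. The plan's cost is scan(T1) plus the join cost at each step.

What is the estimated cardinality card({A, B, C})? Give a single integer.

112500

Tables in S: A(60), B(150), C(300)
Edges inside S: C-B(d=4), B-A(d=6)
numerator = 60 * 150 * 300 = 2700000
denominator = 4 * 6 = 24
card(S) = 2700000 / 24 = 112500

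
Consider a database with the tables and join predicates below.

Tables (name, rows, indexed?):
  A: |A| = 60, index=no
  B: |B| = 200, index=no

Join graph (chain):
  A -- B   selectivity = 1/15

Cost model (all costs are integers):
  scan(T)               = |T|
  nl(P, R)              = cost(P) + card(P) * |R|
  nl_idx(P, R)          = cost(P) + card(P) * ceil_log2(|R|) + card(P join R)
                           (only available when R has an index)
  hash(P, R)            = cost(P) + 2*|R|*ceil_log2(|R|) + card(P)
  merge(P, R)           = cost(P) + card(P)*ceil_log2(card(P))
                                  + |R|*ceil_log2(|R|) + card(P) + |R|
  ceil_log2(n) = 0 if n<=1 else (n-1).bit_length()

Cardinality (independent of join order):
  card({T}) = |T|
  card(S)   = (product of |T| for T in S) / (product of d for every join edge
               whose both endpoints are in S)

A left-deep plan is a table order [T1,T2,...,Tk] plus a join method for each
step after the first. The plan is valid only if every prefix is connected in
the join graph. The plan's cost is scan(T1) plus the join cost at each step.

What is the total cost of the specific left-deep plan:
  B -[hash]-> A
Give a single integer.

step 1: scan B: cost=200, card=200
step 2: join A via hash
    card(P join A) = 200*60/(15) = 800
    cost = 200 + 2*60*6 + 200 = 1120

1120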